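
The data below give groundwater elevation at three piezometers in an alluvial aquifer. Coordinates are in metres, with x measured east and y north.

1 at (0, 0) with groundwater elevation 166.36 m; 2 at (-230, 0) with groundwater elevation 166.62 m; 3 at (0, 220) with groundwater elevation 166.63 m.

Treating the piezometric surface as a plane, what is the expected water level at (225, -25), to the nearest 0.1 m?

∂h/∂x = (166.62 − 166.36) / (-230 − 0) = -0.001130
∂h/∂y = (166.63 − 166.36) / (220 − 0) = +0.001227
h(225, -25) = 166.36 + (-0.001130)·(225) + (+0.001227)·(-25) = 166.36 -0.254 -0.031 = 166.075 m.

166.1 m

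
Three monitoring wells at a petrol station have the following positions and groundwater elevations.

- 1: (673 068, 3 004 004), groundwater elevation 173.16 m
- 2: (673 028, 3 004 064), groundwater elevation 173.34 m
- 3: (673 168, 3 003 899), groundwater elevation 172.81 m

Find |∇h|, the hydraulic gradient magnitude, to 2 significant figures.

Differences from 1: to 2 (Δx, Δy, Δh) = (-40, 60, +0.18); to 3 = (100, -105, -0.35).
Determinant of the coordinate differences = (-40)·(-105) − 100·60 = -1800.
∂h/∂x = [(+0.18)·(-105) − (-0.35)·60] / -1800 = -0.001167
∂h/∂y = [(-40)·(-0.35) − 100·(+0.18)] / -1800 = +0.002222
|∇h| = √(-0.001167² + 0.002222²) = 0.00251

0.0025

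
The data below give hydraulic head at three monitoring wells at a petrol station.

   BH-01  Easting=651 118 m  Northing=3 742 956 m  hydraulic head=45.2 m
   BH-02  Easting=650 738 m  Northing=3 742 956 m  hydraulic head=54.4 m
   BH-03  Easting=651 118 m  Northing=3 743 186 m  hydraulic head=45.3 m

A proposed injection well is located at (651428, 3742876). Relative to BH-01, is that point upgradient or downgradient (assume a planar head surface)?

∂h/∂x = (54.4 − 45.2) / (650738 − 651118) = -0.02421
∂h/∂y = (45.3 − 45.2) / (3743186 − 3742956) = +0.0004348
Head at (651428, 3742876) = 45.2 + (-0.02421)·(310) + (+0.0004348)·(-80) = 37.66 m.
That is lower than the 45.2 m at BH-01, so the point is downgradient.

downgradient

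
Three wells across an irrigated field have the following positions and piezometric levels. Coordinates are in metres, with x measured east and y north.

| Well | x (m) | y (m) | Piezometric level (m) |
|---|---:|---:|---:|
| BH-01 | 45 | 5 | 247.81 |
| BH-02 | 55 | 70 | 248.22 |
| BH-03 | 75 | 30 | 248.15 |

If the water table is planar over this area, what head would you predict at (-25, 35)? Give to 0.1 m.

247.5 m

Taking BH-01 as reference: BH-02−BH-01 = (10, 65, +0.41); BH-03−BH-01 = (30, 25, +0.34).
Determinant of the coordinate differences = 10·25 − 30·65 = -1700.
∂h/∂x = [(+0.41)·25 − (+0.34)·65] / -1700 = +0.006971
∂h/∂y = [10·(+0.34) − 30·(+0.41)] / -1700 = +0.005235
h(-25, 35) = 247.81 + (+0.006971)·(-70) + (+0.005235)·(30) = 247.81 -0.488 +0.157 = 247.479 m.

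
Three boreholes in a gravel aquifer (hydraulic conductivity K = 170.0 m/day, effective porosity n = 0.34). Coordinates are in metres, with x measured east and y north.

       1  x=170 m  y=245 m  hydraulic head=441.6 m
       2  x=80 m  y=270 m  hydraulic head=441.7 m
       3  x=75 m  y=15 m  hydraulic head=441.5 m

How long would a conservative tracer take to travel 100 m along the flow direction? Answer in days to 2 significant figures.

170 days

Differences from 1: to 2 (Δx, Δy, Δh) = (-90, 25, +0.1); to 3 = (-95, -230, -0.1).
Solve a·Δx + b·Δy = Δh: det = (-90)·(-230) − (-95)·25 = 23075.
∂h/∂x = [(+0.1)·(-230) − (-0.1)·25] / 23075 = -0.0008884
∂h/∂y = [(-90)·(-0.1) − (-95)·(+0.1)] / 23075 = +0.0008017
|∇h| = √(-0.0008884² + 0.0008017²) = 0.001197
Seepage velocity v = K·i/n = 170.0 × 0.001197 / 0.34 = 0.5985 m/day.
t = 100 / 0.5985 = 167.1 days.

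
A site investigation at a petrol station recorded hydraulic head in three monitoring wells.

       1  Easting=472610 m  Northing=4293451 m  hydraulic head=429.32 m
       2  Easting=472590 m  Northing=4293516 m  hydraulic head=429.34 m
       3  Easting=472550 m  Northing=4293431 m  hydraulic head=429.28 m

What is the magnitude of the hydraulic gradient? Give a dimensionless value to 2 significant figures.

Three-point gradient (reference 1): Δ to 2 = (-20, 65, +0.02), Δ to 3 = (-60, -20, -0.04).
∂h/∂x = +0.0005116, ∂h/∂y = +0.0004651 (det = 4300).
|∇h| = √(0.0005116² + 0.0004651²) = 0.0006914

0.00069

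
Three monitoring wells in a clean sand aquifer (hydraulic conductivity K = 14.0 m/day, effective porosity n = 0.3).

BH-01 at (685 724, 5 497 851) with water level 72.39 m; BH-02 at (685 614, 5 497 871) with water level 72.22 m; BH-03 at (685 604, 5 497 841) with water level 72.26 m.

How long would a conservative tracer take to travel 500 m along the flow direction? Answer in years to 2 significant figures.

14 years

Three-point gradient (reference BH-01): Δ to BH-02 = (-110, 20, -0.17), Δ to BH-03 = (-120, -10, -0.13).
∂h/∂x = +0.001229, ∂h/∂y = -0.001743 (det = 3500).
|∇h| = √(0.001229² + -0.001743²) = 0.002133
Seepage velocity v = K·i/n = 14.0 × 0.002133 / 0.3 = 0.09954 m/day.
t = 500 / 0.09954 = 5023 days = 13.8 years.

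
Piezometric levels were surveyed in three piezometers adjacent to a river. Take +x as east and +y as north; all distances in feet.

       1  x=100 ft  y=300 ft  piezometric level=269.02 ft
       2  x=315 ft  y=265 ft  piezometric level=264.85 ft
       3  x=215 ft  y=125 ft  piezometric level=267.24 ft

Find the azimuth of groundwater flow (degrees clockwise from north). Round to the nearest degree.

082°

Differences from 1: to 2 (Δx, Δy, Δh) = (215, -35, -4.17); to 3 = (115, -175, -1.78).
Solve a·Δx + b·Δy = Δh: det = 215·(-175) − 115·(-35) = -33600.
∂h/∂x = [(-4.17)·(-175) − (-1.78)·(-35)] / -33600 = -0.01986
∂h/∂y = [215·(-1.78) − 115·(-4.17)] / -33600 = -0.002882
Flow direction (−∇h) has components (+0.01986 E, +0.002882 N).
Azimuth = atan2(E, N) = atan2(+0.01986, +0.002882) = 81.7° ≈ 082°.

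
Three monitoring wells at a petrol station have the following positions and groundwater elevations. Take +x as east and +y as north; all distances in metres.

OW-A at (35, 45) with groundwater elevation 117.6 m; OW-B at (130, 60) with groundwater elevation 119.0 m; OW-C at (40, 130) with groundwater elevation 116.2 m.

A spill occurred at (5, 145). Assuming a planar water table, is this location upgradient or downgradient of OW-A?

downgradient

Taking OW-A as reference: OW-B−OW-A = (95, 15, +1.4); OW-C−OW-A = (5, 85, -1.4).
Solve a·Δx + b·Δy = Δh: det = 95·85 − 5·15 = 8000.
∂h/∂x = [(+1.4)·85 − (-1.4)·15] / 8000 = +0.01750
∂h/∂y = [95·(-1.4) − 5·(+1.4)] / 8000 = -0.01750
Head at (5, 145) = 117.6 + (+0.01750)·(-30) + (-0.01750)·(100) = 115.33 m.
That is lower than the 117.6 m at OW-A, so the point is downgradient.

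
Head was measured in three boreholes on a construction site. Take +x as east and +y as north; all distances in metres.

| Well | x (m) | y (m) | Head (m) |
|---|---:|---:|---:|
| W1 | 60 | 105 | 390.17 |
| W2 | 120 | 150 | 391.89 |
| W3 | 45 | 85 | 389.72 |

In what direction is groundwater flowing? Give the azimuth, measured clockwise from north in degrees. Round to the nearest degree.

With h = a·x + b·y + c and W1 as origin, the differences give:
  60·a + 45·b = +1.72
  (-15)·a + (-20)·b = -0.45
Eliminate b (×(-20) and ×45, subtract): -525·a = -14.150 → a = ∂h/∂x = +0.02695
Back-substitute: b = ∂h/∂y = +0.002286.
Flow direction (−∇h) has components (-0.02695 E, -0.002286 N).
Azimuth = atan2(E, N) = atan2(-0.02695, -0.002286) = 265.2° ≈ 265°.

265°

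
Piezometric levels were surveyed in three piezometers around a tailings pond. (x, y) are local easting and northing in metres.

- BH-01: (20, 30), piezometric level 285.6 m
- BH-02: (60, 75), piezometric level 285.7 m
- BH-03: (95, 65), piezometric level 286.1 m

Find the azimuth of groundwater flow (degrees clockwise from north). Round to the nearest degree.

303°

With h = a·x + b·y + c and BH-01 as origin, the differences give:
  40·a + 45·b = +0.1
  75·a + 35·b = +0.5
Eliminate b (×35 and ×45, subtract): -1975·a = -19.00 → a = ∂h/∂x = +0.009620
Back-substitute: b = ∂h/∂y = -0.006329.
Flow direction (−∇h) has components (-0.009620 E, +0.006329 N).
Azimuth = atan2(E, N) = atan2(-0.009620, +0.006329) = 303.3° ≈ 303°.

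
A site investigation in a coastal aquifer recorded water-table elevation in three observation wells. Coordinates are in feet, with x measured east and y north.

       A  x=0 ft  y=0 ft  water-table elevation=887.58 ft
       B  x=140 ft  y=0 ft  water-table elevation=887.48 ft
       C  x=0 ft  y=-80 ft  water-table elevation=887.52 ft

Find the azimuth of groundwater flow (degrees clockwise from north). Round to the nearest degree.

136°

∂h/∂x = (887.48 − 887.58) / (140 − 0) = -0.0007143
∂h/∂y = (887.52 − 887.58) / (-80 − 0) = +0.0007500
Flow direction (−∇h) has components (+0.0007143 E, -0.0007500 N).
Azimuth = atan2(E, N) = atan2(+0.0007143, -0.0007500) = 136.4° ≈ 136°.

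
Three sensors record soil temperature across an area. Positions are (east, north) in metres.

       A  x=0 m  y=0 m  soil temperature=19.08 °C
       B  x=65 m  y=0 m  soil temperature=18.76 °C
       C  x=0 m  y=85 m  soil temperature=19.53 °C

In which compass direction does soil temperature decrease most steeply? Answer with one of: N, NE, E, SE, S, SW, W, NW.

∂T/∂x = (18.76 − 19.08) / (65 − 0) = -0.004923
∂T/∂y = (19.53 − 19.08) / (85 − 0) = +0.005294
Steepest decrease is along −∇f = (+0.004923 E, -0.005294 N) → southeast.

SE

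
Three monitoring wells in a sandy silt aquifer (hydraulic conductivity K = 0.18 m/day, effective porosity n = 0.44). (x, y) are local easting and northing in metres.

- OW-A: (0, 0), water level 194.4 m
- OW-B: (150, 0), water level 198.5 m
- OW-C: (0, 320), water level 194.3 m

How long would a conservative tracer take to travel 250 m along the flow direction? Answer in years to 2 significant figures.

∂h/∂x = (198.5 − 194.4) / (150 − 0) = +0.02733
∂h/∂y = (194.3 − 194.4) / (320 − 0) = -0.0003125
|∇h| = √(0.02733² + -0.0003125²) = 0.02733
Seepage velocity v = K·i/n = 0.18 × 0.02733 / 0.44 = 0.01118 m/day.
t = 250 / 0.01118 = 2.236e+04 days = 61.2 years.

61 years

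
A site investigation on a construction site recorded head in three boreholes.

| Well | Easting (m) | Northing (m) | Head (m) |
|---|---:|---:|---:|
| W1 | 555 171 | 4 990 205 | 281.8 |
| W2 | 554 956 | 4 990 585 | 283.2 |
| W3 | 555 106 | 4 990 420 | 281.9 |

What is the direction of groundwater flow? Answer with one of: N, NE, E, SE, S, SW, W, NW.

E

Differences from W1: to W2 (Δx, Δy, Δh) = (-215, 380, +1.4); to W3 = (-65, 215, +0.1).
Determinant of the coordinate differences = (-215)·215 − (-65)·380 = -21525.
∂h/∂x = [(+1.4)·215 − (+0.1)·380] / -21525 = -0.01222
∂h/∂y = [(-215)·(+0.1) − (-65)·(+1.4)] / -21525 = -0.003229
Flow = −∇h = (+0.01222 east, +0.003229 north), which points east.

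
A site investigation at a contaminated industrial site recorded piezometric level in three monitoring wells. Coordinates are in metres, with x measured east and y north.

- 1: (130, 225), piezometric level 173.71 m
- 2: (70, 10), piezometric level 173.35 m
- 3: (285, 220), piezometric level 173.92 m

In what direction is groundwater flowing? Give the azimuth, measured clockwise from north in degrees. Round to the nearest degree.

227°

Taking 1 as reference: 2−1 = (-60, -215, -0.36); 3−1 = (155, -5, +0.21).
Solve a·Δx + b·Δy = Δh: det = (-60)·(-5) − 155·(-215) = 33625.
∂h/∂x = [(-0.36)·(-5) − (+0.21)·(-215)] / 33625 = +0.001396
∂h/∂y = [(-60)·(+0.21) − 155·(-0.36)] / 33625 = +0.001285
Flow direction (−∇h) has components (-0.001396 E, -0.001285 N).
Azimuth = atan2(E, N) = atan2(-0.001396, -0.001285) = 227.4° ≈ 227°.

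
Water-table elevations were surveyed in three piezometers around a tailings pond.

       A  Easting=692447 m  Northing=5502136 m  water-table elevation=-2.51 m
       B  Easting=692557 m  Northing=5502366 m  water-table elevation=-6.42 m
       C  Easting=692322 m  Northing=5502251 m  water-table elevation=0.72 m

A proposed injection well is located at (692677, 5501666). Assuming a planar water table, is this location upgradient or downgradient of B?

Differences from A: to B (Δx, Δy, Δh) = (110, 230, -3.91); to C = (-125, 115, +3.23).
Solve a·Δx + b·Δy = Δh: det = 110·115 − (-125)·230 = 41400.
∂h/∂x = [(-3.91)·115 − (+3.23)·230] / 41400 = -0.02881
∂h/∂y = [110·(+3.23) − (-125)·(-3.91)] / 41400 = -0.003223
Head at (692677, 5501666) = -2.51 + (-0.02881)·(230) + (-0.003223)·(-470) = -7.62 m.
That is lower than the -6.42 m at B, so the point is downgradient.

downgradient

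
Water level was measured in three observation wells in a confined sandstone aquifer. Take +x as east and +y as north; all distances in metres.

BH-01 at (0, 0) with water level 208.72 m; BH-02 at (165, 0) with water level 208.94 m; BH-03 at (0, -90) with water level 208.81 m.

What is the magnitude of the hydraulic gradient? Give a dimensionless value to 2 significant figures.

∂h/∂x = (208.94 − 208.72) / (165 − 0) = +0.001333
∂h/∂y = (208.81 − 208.72) / (-90 − 0) = -0.001000
|∇h| = √(0.001333² + -0.001000²) = 0.001666

0.0017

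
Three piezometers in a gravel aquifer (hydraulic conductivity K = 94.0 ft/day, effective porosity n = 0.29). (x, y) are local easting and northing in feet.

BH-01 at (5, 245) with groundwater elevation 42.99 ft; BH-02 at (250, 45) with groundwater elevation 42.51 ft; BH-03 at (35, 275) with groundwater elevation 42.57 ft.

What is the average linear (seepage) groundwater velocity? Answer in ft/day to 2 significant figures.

Taking BH-01 as reference: BH-02−BH-01 = (245, -200, -0.48); BH-03−BH-01 = (30, 30, -0.42).
Solve a·Δx + b·Δy = Δh: det = 245·30 − 30·(-200) = 13350.
∂h/∂x = [(-0.48)·30 − (-0.42)·(-200)] / 13350 = -0.007371
∂h/∂y = [245·(-0.42) − 30·(-0.48)] / 13350 = -0.006629
|∇h| = √(-0.007371² + -0.006629²) = 0.009913
Seepage velocity v = K·i/n = 94.0 × 0.009913 / 0.29 = 3.213 ft/day.

3.2 ft/day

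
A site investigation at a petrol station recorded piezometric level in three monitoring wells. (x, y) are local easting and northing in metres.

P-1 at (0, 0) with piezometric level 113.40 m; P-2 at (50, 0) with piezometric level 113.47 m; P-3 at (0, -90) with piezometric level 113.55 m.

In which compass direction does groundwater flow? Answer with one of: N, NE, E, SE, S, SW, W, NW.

∂h/∂x = (113.47 − 113.40) / (50 − 0) = +0.001400
∂h/∂y = (113.55 − 113.40) / (-90 − 0) = -0.001667
Flow = −∇h = (-0.001400 east, +0.001667 north), which points northwest.

NW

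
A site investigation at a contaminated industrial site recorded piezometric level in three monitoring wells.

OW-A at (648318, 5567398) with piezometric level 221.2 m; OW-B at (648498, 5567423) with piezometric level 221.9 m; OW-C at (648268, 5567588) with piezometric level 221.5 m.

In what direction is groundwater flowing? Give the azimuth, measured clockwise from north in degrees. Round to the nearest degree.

235°

Differences from OW-A: to OW-B (Δx, Δy, Δh) = (180, 25, +0.7); to OW-C = (-50, 190, +0.3).
Determinant of the coordinate differences = 180·190 − (-50)·25 = 35450.
∂h/∂x = [(+0.7)·190 − (+0.3)·25] / 35450 = +0.003540
∂h/∂y = [180·(+0.3) − (-50)·(+0.7)] / 35450 = +0.002511
Flow direction (−∇h) has components (-0.003540 E, -0.002511 N).
Azimuth = atan2(E, N) = atan2(-0.003540, -0.002511) = 234.7° ≈ 235°.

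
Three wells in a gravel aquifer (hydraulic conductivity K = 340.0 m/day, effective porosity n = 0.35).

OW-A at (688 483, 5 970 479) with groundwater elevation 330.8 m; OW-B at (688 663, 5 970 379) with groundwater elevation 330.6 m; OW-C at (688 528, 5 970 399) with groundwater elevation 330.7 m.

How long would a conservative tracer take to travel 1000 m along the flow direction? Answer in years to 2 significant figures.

With h = a·x + b·y + c and OW-A as origin, the differences give:
  180·a + (-100)·b = -0.2
  45·a + (-80)·b = -0.1
Eliminate b (×(-80) and ×(-100), subtract): -9900·a = 6.00 → a = ∂h/∂x = -0.0006061
Back-substitute: b = ∂h/∂y = +0.0009091.
|∇h| = √(-0.0006061² + 0.0009091²) = 0.001093
Seepage velocity v = K·i/n = 340.0 × 0.001093 / 0.35 = 1.062 m/day.
t = 1000 / 1.062 = 941.6 days = 2.58 years.

2.6 years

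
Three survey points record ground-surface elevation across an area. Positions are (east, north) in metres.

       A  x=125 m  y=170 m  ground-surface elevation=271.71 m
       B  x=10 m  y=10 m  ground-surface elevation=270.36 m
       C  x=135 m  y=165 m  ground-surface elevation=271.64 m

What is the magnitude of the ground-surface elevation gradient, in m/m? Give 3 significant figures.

With z = a·x + b·y + c and A as origin, the differences give:
  (-115)·a + (-160)·b = -1.35
  10·a + (-5)·b = -0.07
Eliminate b (×(-5) and ×(-160), subtract): 2175·a = -4.450 → a = ∂z/∂x = -0.002046
Back-substitute: b = ∂z/∂y = +0.009908.
|∇f| = √(-0.002046² + 0.009908²) = 0.01012 m/m

0.0101 m/m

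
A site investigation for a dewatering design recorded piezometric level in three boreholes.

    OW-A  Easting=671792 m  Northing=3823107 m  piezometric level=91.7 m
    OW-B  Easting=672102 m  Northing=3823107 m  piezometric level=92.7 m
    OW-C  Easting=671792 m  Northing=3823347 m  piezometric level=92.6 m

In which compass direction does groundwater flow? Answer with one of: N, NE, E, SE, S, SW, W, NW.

SW

∂h/∂x = (92.7 − 91.7) / (672102 − 671792) = +0.003226
∂h/∂y = (92.6 − 91.7) / (3823347 − 3823107) = +0.003750
Flow = −∇h = (-0.003226 east, -0.003750 north), which points southwest.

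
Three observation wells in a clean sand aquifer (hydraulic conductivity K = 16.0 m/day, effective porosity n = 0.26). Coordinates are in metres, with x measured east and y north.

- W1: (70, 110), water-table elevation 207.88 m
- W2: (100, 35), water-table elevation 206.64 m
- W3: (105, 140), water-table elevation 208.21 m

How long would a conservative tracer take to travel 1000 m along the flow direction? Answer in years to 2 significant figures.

2.9 years

With h = a·x + b·y + c and W1 as origin, the differences give:
  30·a + (-75)·b = -1.24
  35·a + 30·b = +0.33
Eliminate b (×30 and ×(-75), subtract): 3525·a = -12.450 → a = ∂h/∂x = -0.003532
Back-substitute: b = ∂h/∂y = +0.01512.
|∇h| = √(-0.003532² + 0.01512²) = 0.01553
Seepage velocity v = K·i/n = 16.0 × 0.01553 / 0.26 = 0.9557 m/day.
t = 1000 / 0.9557 = 1046 days = 2.86 years.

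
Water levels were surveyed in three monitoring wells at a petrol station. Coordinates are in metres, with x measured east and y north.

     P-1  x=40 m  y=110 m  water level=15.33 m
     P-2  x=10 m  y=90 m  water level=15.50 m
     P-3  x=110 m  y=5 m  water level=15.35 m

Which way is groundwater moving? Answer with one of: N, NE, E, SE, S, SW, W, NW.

NE

With h = a·x + b·y + c and P-1 as origin, the differences give:
  (-30)·a + (-20)·b = +0.17
  70·a + (-105)·b = +0.02
Eliminate b (×(-105) and ×(-20), subtract): 4550·a = -17.450 → a = ∂h/∂x = -0.003835
Back-substitute: b = ∂h/∂y = -0.002747.
Flow = −∇h = (+0.003835 east, +0.002747 north), which points northeast.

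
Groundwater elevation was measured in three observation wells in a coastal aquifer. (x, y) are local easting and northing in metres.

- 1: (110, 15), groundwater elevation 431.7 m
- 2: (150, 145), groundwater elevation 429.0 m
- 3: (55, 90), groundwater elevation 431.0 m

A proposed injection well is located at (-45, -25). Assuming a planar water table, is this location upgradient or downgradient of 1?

Taking 1 as reference: 2−1 = (40, 130, -2.7); 3−1 = (-55, 75, -0.7).
Solve a·Δx + b·Δy = Δh: det = 40·75 − (-55)·130 = 10150.
∂h/∂x = [(-2.7)·75 − (-0.7)·130] / 10150 = -0.01099
∂h/∂y = [40·(-0.7) − (-55)·(-2.7)] / 10150 = -0.01739
Head at (-45, -25) = 431.7 + (-0.01099)·(-155) + (-0.01739)·(-40) = 434.10 m.
That is higher than the 431.7 m at 1, so the point is upgradient.

upgradient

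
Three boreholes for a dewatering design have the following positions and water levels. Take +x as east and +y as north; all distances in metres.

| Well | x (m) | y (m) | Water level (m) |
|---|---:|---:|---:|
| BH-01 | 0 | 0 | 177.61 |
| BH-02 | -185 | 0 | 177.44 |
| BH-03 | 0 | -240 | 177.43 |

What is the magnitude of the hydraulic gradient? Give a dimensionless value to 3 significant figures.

0.00119

∂h/∂x = (177.44 − 177.61) / (-185 − 0) = +0.0009189
∂h/∂y = (177.43 − 177.61) / (-240 − 0) = +0.0007500
|∇h| = √(0.0009189² + 0.0007500²) = 0.001186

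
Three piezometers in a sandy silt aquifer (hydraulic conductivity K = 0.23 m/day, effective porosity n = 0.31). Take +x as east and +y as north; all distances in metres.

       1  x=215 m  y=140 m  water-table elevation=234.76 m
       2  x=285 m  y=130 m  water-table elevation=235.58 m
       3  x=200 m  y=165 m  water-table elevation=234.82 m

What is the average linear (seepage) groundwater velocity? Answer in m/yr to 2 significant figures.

Differences from 1: to 2 (Δx, Δy, Δh) = (70, -10, +0.82); to 3 = (-15, 25, +0.06).
Determinant of the coordinate differences = 70·25 − (-15)·(-10) = 1600.
∂h/∂x = [(+0.82)·25 − (+0.06)·(-10)] / 1600 = +0.01319
∂h/∂y = [70·(+0.06) − (-15)·(+0.82)] / 1600 = +0.01031
|∇h| = √(0.01319² + 0.01031²) = 0.01674
Seepage velocity v = K·i/n = 0.23 × 0.01674 / 0.31 = 0.01242 m/day = 4.536 m/yr.

4.5 m/yr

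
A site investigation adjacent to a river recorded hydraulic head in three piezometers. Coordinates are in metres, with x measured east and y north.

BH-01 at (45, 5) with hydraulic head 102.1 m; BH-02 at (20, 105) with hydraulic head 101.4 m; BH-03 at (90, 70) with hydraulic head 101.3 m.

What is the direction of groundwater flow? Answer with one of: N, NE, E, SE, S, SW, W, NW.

With h = a·x + b·y + c and BH-01 as origin, the differences give:
  (-25)·a + 100·b = -0.7
  45·a + 65·b = -0.8
Eliminate b (×65 and ×100, subtract): -6125·a = 34.50 → a = ∂h/∂x = -0.005633
Back-substitute: b = ∂h/∂y = -0.008408.
Flow = −∇h = (+0.005633 east, +0.008408 north), which points northeast.

NE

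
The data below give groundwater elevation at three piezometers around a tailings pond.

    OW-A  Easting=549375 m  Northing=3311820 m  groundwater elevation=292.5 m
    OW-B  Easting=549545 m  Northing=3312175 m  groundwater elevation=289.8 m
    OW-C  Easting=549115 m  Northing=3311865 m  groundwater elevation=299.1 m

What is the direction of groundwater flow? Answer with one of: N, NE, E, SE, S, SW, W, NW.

E

Differences from OW-A: to OW-B (Δx, Δy, Δh) = (170, 355, -2.7); to OW-C = (-260, 45, +6.6).
Solve a·Δx + b·Δy = Δh: det = 170·45 − (-260)·355 = 99950.
∂h/∂x = [(-2.7)·45 − (+6.6)·355] / 99950 = -0.02466
∂h/∂y = [170·(+6.6) − (-260)·(-2.7)] / 99950 = +0.004202
Flow = −∇h = (+0.02466 east, -0.004202 north), which points east.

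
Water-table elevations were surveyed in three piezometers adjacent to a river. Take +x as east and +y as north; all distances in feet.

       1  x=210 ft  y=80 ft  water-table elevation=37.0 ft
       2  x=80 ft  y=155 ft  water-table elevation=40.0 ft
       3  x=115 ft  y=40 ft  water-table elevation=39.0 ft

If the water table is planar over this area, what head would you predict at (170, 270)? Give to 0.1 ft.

With h = a·x + b·y + c and 1 as origin, the differences give:
  (-130)·a + 75·b = +3.0
  (-95)·a + (-40)·b = +2.0
Eliminate b (×(-40) and ×75, subtract): 12325·a = -270.00 → a = ∂h/∂x = -0.02191
Back-substitute: b = ∂h/∂y = +0.002028.
h(170, 270) = 37.0 + (-0.02191)·(-40) + (+0.002028)·(190) = 37.0 +0.876 +0.385 = 38.262 ft.

38.3 ft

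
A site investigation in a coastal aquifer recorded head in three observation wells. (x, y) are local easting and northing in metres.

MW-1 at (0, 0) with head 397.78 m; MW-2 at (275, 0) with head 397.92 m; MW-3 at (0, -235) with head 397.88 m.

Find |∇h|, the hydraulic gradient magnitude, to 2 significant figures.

∂h/∂x = (397.92 − 397.78) / (275 − 0) = +0.0005091
∂h/∂y = (397.88 − 397.78) / (-235 − 0) = -0.0004255
|∇h| = √(0.0005091² + -0.0004255²) = 0.0006635

0.00066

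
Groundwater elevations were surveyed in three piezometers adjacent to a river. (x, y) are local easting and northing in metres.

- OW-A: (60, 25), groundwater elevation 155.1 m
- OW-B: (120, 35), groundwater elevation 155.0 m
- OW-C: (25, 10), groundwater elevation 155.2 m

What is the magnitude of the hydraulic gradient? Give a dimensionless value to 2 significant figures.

0.0046

With h = a·x + b·y + c and OW-A as origin, the differences give:
  60·a + 10·b = -0.1
  (-35)·a + (-15)·b = +0.1
Eliminate b (×(-15) and ×10, subtract): -550·a = 0.50 → a = ∂h/∂x = -0.0009091
Back-substitute: b = ∂h/∂y = -0.004545.
|∇h| = √(-0.0009091² + -0.004545²) = 0.004635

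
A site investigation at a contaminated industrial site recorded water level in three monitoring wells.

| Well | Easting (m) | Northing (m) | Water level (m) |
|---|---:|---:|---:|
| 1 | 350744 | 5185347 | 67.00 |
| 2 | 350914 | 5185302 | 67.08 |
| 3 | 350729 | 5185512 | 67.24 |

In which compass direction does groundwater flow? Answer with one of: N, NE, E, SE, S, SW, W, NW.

SW

Differences from 1: to 2 (Δx, Δy, Δh) = (170, -45, +0.08); to 3 = (-15, 165, +0.24).
Determinant of the coordinate differences = 170·165 − (-15)·(-45) = 27375.
∂h/∂x = [(+0.08)·165 − (+0.24)·(-45)] / 27375 = +0.0008767
∂h/∂y = [170·(+0.24) − (-15)·(+0.08)] / 27375 = +0.001534
Flow = −∇h = (-0.0008767 east, -0.001534 north), which points southwest.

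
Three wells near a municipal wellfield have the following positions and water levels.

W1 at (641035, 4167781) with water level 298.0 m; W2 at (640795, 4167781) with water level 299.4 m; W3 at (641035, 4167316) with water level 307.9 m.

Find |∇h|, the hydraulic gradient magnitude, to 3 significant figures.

∂h/∂x = (299.4 − 298.0) / (640795 − 641035) = -0.005833
∂h/∂y = (307.9 − 298.0) / (4167316 − 4167781) = -0.02129
|∇h| = √(-0.005833² + -0.02129²) = 0.02207

0.0221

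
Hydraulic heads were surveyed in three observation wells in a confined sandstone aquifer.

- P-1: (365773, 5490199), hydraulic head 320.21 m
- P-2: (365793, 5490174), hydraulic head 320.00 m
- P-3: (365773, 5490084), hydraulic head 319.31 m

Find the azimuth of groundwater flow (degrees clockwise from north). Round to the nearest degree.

175°

Differences from P-1: to P-2 (Δx, Δy, Δh) = (20, -25, -0.21); to P-3 = (0, -115, -0.90).
Determinant of the coordinate differences = 20·(-115) − 0·(-25) = -2300.
∂h/∂x = [(-0.21)·(-115) − (-0.90)·(-25)] / -2300 = -0.0007174
∂h/∂y = [20·(-0.90) − 0·(-0.21)] / -2300 = +0.007826
Flow direction (−∇h) has components (+0.0007174 E, -0.007826 N).
Azimuth = atan2(E, N) = atan2(+0.0007174, -0.007826) = 174.8° ≈ 175°.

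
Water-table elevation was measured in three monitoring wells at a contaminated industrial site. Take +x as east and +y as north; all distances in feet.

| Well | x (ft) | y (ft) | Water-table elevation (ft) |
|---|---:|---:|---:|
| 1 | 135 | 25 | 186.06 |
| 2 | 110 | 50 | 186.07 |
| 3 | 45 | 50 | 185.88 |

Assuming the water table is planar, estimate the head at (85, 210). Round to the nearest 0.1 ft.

Differences from 1: to 2 (Δx, Δy, Δh) = (-25, 25, +0.01); to 3 = (-90, 25, -0.18).
Solve a·Δx + b·Δy = Δh: det = (-25)·25 − (-90)·25 = 1625.
∂h/∂x = [(+0.01)·25 − (-0.18)·25] / 1625 = +0.002923
∂h/∂y = [(-25)·(-0.18) − (-90)·(+0.01)] / 1625 = +0.003323
h(85, 210) = 186.06 + (+0.002923)·(-50) + (+0.003323)·(185) = 186.06 -0.146 +0.615 = 186.529 ft.

186.5 ft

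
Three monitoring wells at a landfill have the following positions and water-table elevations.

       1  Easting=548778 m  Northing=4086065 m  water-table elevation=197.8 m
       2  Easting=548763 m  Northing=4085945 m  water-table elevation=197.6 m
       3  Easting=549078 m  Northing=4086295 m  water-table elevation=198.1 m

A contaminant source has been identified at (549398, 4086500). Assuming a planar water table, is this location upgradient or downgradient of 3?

Taking 1 as reference: 2−1 = (-15, -120, -0.2); 3−1 = (300, 230, +0.3).
Solve a·Δx + b·Δy = Δh: det = (-15)·230 − 300·(-120) = 32550.
∂h/∂x = [(-0.2)·230 − (+0.3)·(-120)] / 32550 = -0.0003072
∂h/∂y = [(-15)·(+0.3) − 300·(-0.2)] / 32550 = +0.001705
Head at (549398, 4086500) = 197.8 + (-0.0003072)·(620) + (+0.001705)·(435) = 198.35 m.
That is higher than the 198.1 m at 3, so the point is upgradient.

upgradient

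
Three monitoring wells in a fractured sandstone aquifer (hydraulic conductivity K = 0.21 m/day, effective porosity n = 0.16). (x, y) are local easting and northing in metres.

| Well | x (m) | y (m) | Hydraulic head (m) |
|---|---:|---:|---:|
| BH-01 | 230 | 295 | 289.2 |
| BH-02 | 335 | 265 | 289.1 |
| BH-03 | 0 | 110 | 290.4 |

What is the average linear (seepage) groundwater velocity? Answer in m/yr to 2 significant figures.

Differences from BH-01: to BH-02 (Δx, Δy, Δh) = (105, -30, -0.1); to BH-03 = (-230, -185, +1.2).
Determinant of the coordinate differences = 105·(-185) − (-230)·(-30) = -26325.
∂h/∂x = [(-0.1)·(-185) − (+1.2)·(-30)] / -26325 = -0.002070
∂h/∂y = [105·(+1.2) − (-230)·(-0.1)] / -26325 = -0.003913
|∇h| = √(-0.002070² + -0.003913²) = 0.004427
Seepage velocity v = K·i/n = 0.21 × 0.004427 / 0.16 = 0.00581 m/day = 2.122 m/yr.

2.1 m/yr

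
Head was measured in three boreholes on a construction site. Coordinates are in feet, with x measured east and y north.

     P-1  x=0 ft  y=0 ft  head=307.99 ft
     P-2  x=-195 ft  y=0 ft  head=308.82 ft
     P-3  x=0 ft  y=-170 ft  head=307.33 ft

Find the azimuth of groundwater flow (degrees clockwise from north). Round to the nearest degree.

132°

∂h/∂x = (308.82 − 307.99) / (-195 − 0) = -0.004256
∂h/∂y = (307.33 − 307.99) / (-170 − 0) = +0.003882
Flow direction (−∇h) has components (+0.004256 E, -0.003882 N).
Azimuth = atan2(E, N) = atan2(+0.004256, -0.003882) = 132.4° ≈ 132°.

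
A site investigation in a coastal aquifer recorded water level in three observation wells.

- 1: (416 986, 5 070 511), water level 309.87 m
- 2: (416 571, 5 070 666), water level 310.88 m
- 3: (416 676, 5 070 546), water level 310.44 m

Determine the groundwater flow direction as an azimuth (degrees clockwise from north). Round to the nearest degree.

Taking 1 as reference: 2−1 = (-415, 155, +1.01); 3−1 = (-310, 35, +0.57).
Determinant of the coordinate differences = (-415)·35 − (-310)·155 = 33525.
∂h/∂x = [(+1.01)·35 − (+0.57)·155] / 33525 = -0.001581
∂h/∂y = [(-415)·(+0.57) − (-310)·(+1.01)] / 33525 = +0.002283
Flow direction (−∇h) has components (+0.001581 E, -0.002283 N).
Azimuth = atan2(E, N) = atan2(+0.001581, -0.002283) = 145.3° ≈ 145°.

145°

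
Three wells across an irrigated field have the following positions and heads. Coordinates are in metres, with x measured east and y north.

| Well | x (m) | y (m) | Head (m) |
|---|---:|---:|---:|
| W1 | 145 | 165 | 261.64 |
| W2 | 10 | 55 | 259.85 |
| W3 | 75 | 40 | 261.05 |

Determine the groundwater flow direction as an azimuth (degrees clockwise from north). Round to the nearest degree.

286°

With h = a·x + b·y + c and W1 as origin, the differences give:
  (-135)·a + (-110)·b = -1.79
  (-70)·a + (-125)·b = -0.59
Eliminate b (×(-125) and ×(-110), subtract): 9175·a = 158.850 → a = ∂h/∂x = +0.01731
Back-substitute: b = ∂h/∂y = -0.004975.
Flow direction (−∇h) has components (-0.01731 E, +0.004975 N).
Azimuth = atan2(E, N) = atan2(-0.01731, +0.004975) = 286.0° ≈ 286°.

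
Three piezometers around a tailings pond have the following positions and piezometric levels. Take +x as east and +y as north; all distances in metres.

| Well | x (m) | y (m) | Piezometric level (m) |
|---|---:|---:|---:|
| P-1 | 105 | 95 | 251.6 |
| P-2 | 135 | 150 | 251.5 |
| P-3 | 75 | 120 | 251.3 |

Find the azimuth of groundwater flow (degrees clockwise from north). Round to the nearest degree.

311°

Taking P-1 as reference: P-2−P-1 = (30, 55, -0.1); P-3−P-1 = (-30, 25, -0.3).
Determinant of the coordinate differences = 30·25 − (-30)·55 = 2400.
∂h/∂x = [(-0.1)·25 − (-0.3)·55] / 2400 = +0.005833
∂h/∂y = [30·(-0.3) − (-30)·(-0.1)] / 2400 = -0.005000
Flow direction (−∇h) has components (-0.005833 E, +0.005000 N).
Azimuth = atan2(E, N) = atan2(-0.005833, +0.005000) = 310.6° ≈ 311°.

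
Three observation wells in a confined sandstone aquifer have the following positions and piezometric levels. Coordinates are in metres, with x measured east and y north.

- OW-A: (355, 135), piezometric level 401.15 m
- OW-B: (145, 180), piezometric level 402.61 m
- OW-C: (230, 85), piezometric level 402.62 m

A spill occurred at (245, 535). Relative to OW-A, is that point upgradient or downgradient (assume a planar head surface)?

With h = a·x + b·y + c and OW-A as origin, the differences give:
  (-210)·a + 45·b = +1.46
  (-125)·a + (-50)·b = +1.47
Eliminate b (×(-50) and ×45, subtract): 16125·a = -139.150 → a = ∂h/∂x = -0.008629
Back-substitute: b = ∂h/∂y = -0.007826.
Head at (245, 535) = 401.15 + (-0.008629)·(-110) + (-0.007826)·(400) = 398.97 m.
That is lower than the 401.15 m at OW-A, so the point is downgradient.

downgradient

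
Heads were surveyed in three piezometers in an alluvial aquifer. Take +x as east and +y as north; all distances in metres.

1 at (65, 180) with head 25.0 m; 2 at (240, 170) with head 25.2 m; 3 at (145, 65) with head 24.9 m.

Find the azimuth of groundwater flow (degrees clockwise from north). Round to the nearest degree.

Taking 1 as reference: 2−1 = (175, -10, +0.2); 3−1 = (80, -115, -0.1).
Determinant of the coordinate differences = 175·(-115) − 80·(-10) = -19325.
∂h/∂x = [(+0.2)·(-115) − (-0.1)·(-10)] / -19325 = +0.001242
∂h/∂y = [175·(-0.1) − 80·(+0.2)] / -19325 = +0.001734
Flow direction (−∇h) has components (-0.001242 E, -0.001734 N).
Azimuth = atan2(E, N) = atan2(-0.001242, -0.001734) = 215.6° ≈ 216°.

216°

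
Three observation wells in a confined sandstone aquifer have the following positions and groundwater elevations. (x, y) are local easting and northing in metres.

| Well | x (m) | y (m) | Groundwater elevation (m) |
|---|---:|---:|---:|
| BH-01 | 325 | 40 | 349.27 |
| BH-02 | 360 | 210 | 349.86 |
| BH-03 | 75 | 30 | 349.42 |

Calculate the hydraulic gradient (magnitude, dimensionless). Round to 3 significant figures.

0.00370

Differences from BH-01: to BH-02 (Δx, Δy, Δh) = (35, 170, +0.59); to BH-03 = (-250, -10, +0.15).
Solve a·Δx + b·Δy = Δh: det = 35·(-10) − (-250)·170 = 42150.
∂h/∂x = [(+0.59)·(-10) − (+0.15)·170] / 42150 = -0.0007450
∂h/∂y = [35·(+0.15) − (-250)·(+0.59)] / 42150 = +0.003624
|∇h| = √(-0.0007450² + 0.003624²) = 0.0037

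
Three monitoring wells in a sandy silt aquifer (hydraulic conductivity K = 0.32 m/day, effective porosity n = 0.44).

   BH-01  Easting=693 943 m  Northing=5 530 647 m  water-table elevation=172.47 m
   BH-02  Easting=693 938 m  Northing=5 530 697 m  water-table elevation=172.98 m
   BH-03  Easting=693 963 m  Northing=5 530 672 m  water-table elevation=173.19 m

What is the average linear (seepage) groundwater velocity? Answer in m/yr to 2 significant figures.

6.4 m/yr

Differences from BH-01: to BH-02 (Δx, Δy, Δh) = (-5, 50, +0.51); to BH-03 = (20, 25, +0.72).
Determinant of the coordinate differences = (-5)·25 − 20·50 = -1125.
∂h/∂x = [(+0.51)·25 − (+0.72)·50] / -1125 = +0.02067
∂h/∂y = [(-5)·(+0.72) − 20·(+0.51)] / -1125 = +0.01227
|∇h| = √(0.02067² + 0.01227²) = 0.02404
Seepage velocity v = K·i/n = 0.32 × 0.02404 / 0.44 = 0.01748 m/day = 6.385 m/yr.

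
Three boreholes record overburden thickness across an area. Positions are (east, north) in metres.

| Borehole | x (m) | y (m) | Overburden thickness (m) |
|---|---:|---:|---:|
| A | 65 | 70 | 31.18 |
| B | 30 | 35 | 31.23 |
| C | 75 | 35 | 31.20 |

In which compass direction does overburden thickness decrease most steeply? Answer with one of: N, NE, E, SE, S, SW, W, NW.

NE

Differences from A: to B (Δx, Δy, Δh) = (-35, -35, +0.05); to C = (10, -35, +0.02).
Determinant of the coordinate differences = (-35)·(-35) − 10·(-35) = 1575.
∂d/∂x = [(+0.05)·(-35) − (+0.02)·(-35)] / 1575 = -0.0006667
∂d/∂y = [(-35)·(+0.02) − 10·(+0.05)] / 1575 = -0.0007619
Steepest decrease is along −∇f = (+0.0006667 E, +0.0007619 N) → northeast.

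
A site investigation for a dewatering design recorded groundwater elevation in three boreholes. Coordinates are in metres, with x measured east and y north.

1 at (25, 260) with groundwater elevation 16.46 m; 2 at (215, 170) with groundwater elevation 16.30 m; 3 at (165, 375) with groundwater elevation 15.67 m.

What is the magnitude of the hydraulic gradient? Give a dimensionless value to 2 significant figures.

0.0045

With h = a·x + b·y + c and 1 as origin, the differences give:
  190·a + (-90)·b = -0.16
  140·a + 115·b = -0.79
Eliminate b (×115 and ×(-90), subtract): 34450·a = -89.500 → a = ∂h/∂x = -0.002598
Back-substitute: b = ∂h/∂y = -0.003707.
|∇h| = √(-0.002598² + -0.003707²) = 0.004527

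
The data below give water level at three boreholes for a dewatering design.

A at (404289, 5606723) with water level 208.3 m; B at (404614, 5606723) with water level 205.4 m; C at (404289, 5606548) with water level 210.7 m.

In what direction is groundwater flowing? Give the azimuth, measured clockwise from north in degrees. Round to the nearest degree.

∂h/∂x = (205.4 − 208.3) / (404614 − 404289) = -0.008923
∂h/∂y = (210.7 − 208.3) / (5606548 − 5606723) = -0.01371
Flow direction (−∇h) has components (+0.008923 E, +0.01371 N).
Azimuth = atan2(E, N) = atan2(+0.008923, +0.01371) = 33.0° ≈ 033°.

033°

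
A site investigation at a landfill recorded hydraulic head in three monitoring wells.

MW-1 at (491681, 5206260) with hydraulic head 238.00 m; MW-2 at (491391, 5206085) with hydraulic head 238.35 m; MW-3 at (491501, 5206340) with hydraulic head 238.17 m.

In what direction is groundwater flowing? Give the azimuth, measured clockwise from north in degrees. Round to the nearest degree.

077°

With h = a·x + b·y + c and MW-1 as origin, the differences give:
  (-290)·a + (-175)·b = +0.35
  (-180)·a + 80·b = +0.17
Eliminate b (×80 and ×(-175), subtract): -54700·a = 57.750 → a = ∂h/∂x = -0.001056
Back-substitute: b = ∂h/∂y = -0.0002505.
Flow direction (−∇h) has components (+0.001056 E, +0.0002505 N).
Azimuth = atan2(E, N) = atan2(+0.001056, +0.0002505) = 76.7° ≈ 077°.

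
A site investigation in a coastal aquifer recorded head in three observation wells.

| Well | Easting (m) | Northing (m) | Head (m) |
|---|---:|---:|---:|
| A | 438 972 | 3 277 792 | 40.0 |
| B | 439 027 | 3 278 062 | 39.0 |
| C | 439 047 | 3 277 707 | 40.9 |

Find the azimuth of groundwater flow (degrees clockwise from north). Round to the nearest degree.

Differences from A: to B (Δx, Δy, Δh) = (55, 270, -1.0); to C = (75, -85, +0.9).
Determinant of the coordinate differences = 55·(-85) − 75·270 = -24925.
∂h/∂x = [(-1.0)·(-85) − (+0.9)·270] / -24925 = +0.006339
∂h/∂y = [55·(+0.9) − 75·(-1.0)] / -24925 = -0.004995
Flow direction (−∇h) has components (-0.006339 E, +0.004995 N).
Azimuth = atan2(E, N) = atan2(-0.006339, +0.004995) = 308.2° ≈ 308°.

308°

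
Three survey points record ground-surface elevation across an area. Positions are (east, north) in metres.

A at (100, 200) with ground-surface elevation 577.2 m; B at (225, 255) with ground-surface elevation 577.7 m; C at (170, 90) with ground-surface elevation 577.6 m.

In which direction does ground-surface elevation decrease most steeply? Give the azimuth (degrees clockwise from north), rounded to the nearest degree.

With z = a·x + b·y + c and A as origin, the differences give:
  125·a + 55·b = +0.5
  70·a + (-110)·b = +0.4
Eliminate b (×(-110) and ×55, subtract): -17600·a = -77.00 → a = ∂z/∂x = +0.004375
Back-substitute: b = ∂z/∂y = -0.0008523.
Steepest decrease is along −∇f: components (-0.004375 E, +0.0008523 N).
Azimuth = atan2(-0.004375, +0.0008523) = 281.0° ≈ 281°.

281°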